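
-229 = -229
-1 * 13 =-13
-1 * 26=-26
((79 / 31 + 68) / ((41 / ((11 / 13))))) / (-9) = -2673 / 16523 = -0.16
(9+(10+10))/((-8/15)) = -435/8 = -54.38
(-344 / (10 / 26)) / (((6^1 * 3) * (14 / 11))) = -12298 / 315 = -39.04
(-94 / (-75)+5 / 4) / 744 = 751 / 223200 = 0.00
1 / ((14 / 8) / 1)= 4 / 7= 0.57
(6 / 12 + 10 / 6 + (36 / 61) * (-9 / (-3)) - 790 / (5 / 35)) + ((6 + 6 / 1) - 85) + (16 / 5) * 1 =-10240429 / 1830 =-5595.86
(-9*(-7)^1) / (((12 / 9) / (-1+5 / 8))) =-567 / 32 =-17.72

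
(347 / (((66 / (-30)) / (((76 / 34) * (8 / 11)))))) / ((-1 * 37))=527440 / 76109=6.93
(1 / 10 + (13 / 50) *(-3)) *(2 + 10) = -8.16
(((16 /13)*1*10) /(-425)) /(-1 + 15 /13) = -16 /85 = -0.19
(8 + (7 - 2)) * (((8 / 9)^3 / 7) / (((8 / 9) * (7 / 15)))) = 3.14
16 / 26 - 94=-1214 / 13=-93.38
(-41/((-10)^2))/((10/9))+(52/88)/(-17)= -75503/187000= -0.40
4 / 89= 0.04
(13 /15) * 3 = 13 /5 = 2.60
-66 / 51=-22 / 17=-1.29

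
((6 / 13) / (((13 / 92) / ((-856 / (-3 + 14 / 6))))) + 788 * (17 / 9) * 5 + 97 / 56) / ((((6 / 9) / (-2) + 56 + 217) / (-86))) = -42624409147 / 11612328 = -3670.62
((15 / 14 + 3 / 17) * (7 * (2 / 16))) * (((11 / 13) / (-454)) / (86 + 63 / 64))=-0.00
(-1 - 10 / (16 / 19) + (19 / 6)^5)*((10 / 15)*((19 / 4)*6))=45143677 / 7776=5805.51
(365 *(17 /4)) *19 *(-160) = -4715800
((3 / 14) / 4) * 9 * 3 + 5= 361 / 56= 6.45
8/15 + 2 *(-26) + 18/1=-33.47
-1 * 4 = -4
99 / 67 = 1.48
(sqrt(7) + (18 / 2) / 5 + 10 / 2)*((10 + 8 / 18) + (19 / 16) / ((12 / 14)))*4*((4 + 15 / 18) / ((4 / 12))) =98803*sqrt(7) / 144 + 1679651 / 360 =6481.03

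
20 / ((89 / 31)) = 620 / 89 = 6.97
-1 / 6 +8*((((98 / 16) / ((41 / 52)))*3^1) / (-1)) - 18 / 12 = -23137 / 123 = -188.11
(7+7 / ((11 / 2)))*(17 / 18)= 1547 / 198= 7.81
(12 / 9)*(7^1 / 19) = 0.49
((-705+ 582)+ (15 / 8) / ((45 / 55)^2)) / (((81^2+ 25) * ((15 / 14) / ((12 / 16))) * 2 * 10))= -181741 / 284515200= -0.00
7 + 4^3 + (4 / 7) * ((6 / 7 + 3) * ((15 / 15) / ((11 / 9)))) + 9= 44092 / 539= 81.80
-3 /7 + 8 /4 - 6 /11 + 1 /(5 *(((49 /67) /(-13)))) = -6816 /2695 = -2.53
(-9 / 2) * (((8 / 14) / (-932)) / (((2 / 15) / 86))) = 5805 / 3262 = 1.78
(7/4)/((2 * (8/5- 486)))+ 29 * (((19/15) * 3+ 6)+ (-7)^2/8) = 6391633/13840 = 461.82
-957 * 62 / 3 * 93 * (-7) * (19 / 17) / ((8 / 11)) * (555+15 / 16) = 11968110876645 / 1088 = 11000101908.68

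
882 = 882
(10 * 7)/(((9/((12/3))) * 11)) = 2.83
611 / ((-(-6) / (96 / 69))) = 9776 / 69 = 141.68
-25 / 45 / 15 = -1 / 27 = -0.04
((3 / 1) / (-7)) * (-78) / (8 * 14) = 117 / 392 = 0.30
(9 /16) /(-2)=-9 /32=-0.28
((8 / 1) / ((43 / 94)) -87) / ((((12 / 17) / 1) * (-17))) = 2989 / 516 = 5.79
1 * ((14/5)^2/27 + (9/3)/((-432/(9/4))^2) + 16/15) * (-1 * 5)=-3752161/552960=-6.79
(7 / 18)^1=7 / 18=0.39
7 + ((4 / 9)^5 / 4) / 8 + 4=649571 / 59049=11.00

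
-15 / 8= -1.88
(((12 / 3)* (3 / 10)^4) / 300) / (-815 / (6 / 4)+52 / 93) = -837 / 4206500000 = -0.00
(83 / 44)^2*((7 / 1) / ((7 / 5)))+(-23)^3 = -23520867 / 1936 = -12149.21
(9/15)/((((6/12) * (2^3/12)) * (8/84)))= 189/10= 18.90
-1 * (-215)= 215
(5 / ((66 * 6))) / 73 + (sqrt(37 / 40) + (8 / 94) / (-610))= 13859 / 414396180 + sqrt(370) / 20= 0.96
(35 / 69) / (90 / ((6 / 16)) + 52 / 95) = 3325 / 1576788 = 0.00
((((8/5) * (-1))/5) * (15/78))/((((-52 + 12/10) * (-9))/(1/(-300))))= 1/2228850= 0.00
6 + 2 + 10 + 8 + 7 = 33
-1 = -1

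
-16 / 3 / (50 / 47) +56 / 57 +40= 51256 / 1425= 35.97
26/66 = 13/33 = 0.39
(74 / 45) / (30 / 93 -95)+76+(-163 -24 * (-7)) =10695781 / 132075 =80.98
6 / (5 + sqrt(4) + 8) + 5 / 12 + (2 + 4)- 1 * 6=49 / 60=0.82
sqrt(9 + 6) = sqrt(15) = 3.87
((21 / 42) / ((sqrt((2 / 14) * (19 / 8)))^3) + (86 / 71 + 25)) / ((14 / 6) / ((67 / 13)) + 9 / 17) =47838 * sqrt(266) / 302879 + 6359037 / 238276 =29.26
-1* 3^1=-3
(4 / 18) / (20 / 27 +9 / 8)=48 / 403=0.12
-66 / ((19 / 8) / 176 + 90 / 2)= -92928 / 63379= -1.47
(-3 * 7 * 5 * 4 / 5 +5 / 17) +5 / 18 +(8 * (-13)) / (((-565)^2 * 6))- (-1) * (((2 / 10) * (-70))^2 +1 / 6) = 112.74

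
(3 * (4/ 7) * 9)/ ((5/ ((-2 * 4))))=-864/ 35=-24.69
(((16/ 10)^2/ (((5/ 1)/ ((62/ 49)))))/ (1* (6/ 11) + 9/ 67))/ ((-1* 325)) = -2924416/ 997303125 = -0.00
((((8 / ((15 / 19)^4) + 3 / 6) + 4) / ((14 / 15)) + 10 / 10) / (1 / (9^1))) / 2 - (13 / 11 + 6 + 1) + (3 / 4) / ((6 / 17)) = 13794373 / 115500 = 119.43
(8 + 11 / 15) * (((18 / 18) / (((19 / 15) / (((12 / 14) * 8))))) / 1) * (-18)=-113184 / 133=-851.01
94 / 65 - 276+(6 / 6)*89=-12061 / 65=-185.55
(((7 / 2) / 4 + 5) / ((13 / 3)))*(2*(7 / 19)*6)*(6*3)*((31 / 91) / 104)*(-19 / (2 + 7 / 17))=-2006289 / 720616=-2.78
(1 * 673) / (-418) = -673 / 418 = -1.61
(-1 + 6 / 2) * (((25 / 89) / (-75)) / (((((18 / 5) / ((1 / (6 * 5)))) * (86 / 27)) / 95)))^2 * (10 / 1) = 45125 / 2109013776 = 0.00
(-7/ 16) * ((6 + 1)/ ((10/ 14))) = -343/ 80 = -4.29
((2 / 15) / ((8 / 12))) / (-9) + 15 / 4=671 / 180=3.73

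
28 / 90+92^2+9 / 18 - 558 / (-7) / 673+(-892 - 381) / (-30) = 1803518396 / 211995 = 8507.36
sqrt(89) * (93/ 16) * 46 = 2139 * sqrt(89)/ 8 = 2522.41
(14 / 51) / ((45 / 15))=14 / 153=0.09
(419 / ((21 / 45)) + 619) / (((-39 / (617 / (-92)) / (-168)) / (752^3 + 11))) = -18635464633637.55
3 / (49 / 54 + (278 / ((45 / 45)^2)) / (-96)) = -1296 / 859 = -1.51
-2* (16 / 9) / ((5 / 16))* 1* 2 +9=-619 / 45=-13.76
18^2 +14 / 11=3578 / 11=325.27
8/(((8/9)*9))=1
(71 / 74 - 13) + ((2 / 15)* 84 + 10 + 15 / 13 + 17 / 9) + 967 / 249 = 57797149 / 3593070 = 16.09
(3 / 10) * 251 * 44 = 16566 / 5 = 3313.20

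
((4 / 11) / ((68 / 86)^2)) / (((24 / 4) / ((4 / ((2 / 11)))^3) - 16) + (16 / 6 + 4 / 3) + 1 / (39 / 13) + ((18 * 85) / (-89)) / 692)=-41337064956 / 830888784433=-0.05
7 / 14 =1 / 2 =0.50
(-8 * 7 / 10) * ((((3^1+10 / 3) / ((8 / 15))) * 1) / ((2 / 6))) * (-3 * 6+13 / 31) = 217455 / 62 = 3507.34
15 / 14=1.07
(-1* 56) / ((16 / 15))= -105 / 2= -52.50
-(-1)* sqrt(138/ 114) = sqrt(437)/ 19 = 1.10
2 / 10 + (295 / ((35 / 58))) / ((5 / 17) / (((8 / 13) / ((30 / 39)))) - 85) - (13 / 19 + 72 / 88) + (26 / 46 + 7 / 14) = -2328997201 / 387299990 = -6.01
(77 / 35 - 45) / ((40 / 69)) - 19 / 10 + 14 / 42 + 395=95881 / 300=319.60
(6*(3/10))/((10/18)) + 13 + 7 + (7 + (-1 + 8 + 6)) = 1081/25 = 43.24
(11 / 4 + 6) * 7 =245 / 4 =61.25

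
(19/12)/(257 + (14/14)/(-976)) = 4636/752493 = 0.01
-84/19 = -4.42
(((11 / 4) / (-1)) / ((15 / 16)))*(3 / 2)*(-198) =4356 / 5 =871.20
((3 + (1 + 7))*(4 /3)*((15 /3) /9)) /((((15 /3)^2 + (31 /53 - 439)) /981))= -19.33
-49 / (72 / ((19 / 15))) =-931 / 1080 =-0.86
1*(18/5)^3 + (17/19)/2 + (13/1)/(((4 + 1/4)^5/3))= 317869921037/6744320750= 47.13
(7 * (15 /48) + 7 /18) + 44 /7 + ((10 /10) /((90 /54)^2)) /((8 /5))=45799 /5040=9.09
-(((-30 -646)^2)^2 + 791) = -208827065367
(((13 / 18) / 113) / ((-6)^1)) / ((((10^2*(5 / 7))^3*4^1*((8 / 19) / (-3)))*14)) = 12103 / 32544000000000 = 0.00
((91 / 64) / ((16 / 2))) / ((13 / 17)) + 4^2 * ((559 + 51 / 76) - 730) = -26509099 / 9728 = -2725.03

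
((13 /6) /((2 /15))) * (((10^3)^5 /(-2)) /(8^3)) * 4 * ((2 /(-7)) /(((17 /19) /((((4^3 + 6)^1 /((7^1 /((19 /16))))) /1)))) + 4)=-1571044921875000 /119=-13202058167016.81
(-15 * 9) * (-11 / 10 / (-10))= -297 / 20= -14.85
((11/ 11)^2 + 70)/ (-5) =-71/ 5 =-14.20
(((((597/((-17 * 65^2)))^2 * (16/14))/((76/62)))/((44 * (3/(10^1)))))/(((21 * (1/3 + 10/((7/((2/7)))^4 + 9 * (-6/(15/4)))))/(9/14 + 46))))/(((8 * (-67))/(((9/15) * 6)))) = -623852268845265333/2856929985544403451182500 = -0.00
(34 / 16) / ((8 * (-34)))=-1 / 128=-0.01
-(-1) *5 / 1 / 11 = 0.45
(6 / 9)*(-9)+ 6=0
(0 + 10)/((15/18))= 12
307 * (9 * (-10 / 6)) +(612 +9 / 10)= -39921 / 10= -3992.10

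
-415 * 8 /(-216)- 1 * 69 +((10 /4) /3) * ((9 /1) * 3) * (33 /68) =-156833 /3672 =-42.71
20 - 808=-788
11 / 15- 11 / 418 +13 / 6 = 273 / 95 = 2.87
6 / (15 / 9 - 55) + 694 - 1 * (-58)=60151 / 80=751.89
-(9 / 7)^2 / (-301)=81 / 14749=0.01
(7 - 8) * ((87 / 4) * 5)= -435 / 4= -108.75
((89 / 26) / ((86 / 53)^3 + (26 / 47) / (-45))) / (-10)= -5604772419 / 69752157176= -0.08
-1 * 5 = -5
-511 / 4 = -127.75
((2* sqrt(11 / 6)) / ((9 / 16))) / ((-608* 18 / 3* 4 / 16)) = -sqrt(66) / 1539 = -0.01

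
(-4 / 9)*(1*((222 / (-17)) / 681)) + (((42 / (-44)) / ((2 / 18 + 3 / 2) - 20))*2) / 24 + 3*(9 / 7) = 3.87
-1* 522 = -522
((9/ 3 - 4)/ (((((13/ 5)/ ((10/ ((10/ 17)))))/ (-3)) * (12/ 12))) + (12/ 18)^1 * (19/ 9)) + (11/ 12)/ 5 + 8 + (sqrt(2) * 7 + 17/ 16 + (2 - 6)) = 7 * sqrt(2) + 737623/ 28080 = 36.17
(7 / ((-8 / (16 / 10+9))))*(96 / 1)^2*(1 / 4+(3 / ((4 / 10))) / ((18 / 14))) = -2599968 / 5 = -519993.60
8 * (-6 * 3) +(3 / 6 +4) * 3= -261 / 2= -130.50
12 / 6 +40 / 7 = 54 / 7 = 7.71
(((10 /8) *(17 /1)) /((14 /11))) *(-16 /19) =-14.06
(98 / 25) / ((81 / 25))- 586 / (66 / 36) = -318.43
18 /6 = 3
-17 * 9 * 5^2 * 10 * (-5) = 191250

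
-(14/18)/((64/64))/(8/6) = -7/12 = -0.58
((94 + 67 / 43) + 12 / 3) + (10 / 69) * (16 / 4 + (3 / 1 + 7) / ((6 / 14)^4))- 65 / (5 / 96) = -11545129 / 10449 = -1104.90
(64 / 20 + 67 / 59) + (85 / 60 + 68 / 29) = 831247 / 102660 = 8.10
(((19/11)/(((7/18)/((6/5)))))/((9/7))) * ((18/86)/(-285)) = -36/11825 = -0.00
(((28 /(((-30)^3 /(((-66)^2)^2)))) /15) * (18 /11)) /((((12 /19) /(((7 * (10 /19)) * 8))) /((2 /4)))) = -6261024 /125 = -50088.19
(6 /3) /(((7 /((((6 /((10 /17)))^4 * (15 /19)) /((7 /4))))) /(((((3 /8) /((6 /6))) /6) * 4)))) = 348.80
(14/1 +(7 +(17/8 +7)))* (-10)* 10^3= -301250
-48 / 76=-12 / 19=-0.63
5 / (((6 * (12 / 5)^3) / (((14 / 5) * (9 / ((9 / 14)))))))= 6125 / 2592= 2.36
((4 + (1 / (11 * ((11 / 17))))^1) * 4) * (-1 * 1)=-2004 / 121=-16.56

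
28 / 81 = 0.35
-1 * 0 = 0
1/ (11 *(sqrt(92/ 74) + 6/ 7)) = -777/ 5071 + 49 *sqrt(1702)/ 10142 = 0.05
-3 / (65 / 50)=-30 / 13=-2.31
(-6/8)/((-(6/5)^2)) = 25/48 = 0.52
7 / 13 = 0.54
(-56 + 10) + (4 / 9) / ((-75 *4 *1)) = -31051 / 675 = -46.00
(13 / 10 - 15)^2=18769 / 100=187.69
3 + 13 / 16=61 / 16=3.81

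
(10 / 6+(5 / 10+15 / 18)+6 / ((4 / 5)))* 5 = 105 / 2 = 52.50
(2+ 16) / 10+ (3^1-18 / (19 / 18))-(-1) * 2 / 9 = -10286 / 855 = -12.03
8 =8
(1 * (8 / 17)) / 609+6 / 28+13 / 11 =318161 / 227766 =1.40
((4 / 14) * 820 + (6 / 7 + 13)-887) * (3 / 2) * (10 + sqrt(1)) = -73788 / 7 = -10541.14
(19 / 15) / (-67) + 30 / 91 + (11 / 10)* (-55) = -11009213 / 182910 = -60.19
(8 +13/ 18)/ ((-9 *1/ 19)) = -2983/ 162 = -18.41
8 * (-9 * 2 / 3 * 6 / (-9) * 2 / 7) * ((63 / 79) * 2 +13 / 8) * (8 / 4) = 58.88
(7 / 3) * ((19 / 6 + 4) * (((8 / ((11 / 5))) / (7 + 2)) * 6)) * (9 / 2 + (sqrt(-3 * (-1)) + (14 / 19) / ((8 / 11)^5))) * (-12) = -3804924445 / 963072 - 48160 * sqrt(3) / 99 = -4793.40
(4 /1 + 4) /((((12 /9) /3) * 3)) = 6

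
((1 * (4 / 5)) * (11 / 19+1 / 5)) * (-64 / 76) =-4736 / 9025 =-0.52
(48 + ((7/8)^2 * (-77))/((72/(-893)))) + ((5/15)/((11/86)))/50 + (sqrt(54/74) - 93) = 3 * sqrt(111)/37 + 869596523/1267200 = 687.09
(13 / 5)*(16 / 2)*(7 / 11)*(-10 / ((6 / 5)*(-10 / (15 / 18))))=9.19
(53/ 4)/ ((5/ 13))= 689/ 20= 34.45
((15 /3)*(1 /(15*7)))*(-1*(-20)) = 20 /21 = 0.95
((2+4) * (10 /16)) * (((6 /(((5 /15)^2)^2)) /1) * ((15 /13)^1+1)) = 3925.38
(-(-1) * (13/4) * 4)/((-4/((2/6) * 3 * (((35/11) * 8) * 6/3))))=-1820/11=-165.45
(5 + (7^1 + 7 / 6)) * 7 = 553 / 6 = 92.17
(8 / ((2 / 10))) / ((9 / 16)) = 640 / 9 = 71.11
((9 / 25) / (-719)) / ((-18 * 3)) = 1 / 107850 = 0.00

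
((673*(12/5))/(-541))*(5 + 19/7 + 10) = -1001424/18935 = -52.89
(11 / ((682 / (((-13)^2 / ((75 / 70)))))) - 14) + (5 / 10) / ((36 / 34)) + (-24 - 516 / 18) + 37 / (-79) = -64.12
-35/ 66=-0.53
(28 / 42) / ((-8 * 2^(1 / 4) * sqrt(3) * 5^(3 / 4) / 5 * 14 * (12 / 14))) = -2^(3 / 4) * sqrt(3) * 5^(1 / 4) / 864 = -0.01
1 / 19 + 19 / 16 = 377 / 304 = 1.24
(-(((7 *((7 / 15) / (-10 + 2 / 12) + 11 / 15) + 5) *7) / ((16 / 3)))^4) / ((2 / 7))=-5946314683426545127 / 62040888320000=-95845.09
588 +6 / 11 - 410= 1964 / 11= 178.55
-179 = -179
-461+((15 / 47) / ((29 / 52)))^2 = -855823109 / 1857769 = -460.67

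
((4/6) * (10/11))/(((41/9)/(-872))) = -52320/451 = -116.01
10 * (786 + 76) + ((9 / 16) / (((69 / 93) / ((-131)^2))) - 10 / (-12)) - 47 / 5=119353897 / 5520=21622.08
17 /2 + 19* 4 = 169 /2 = 84.50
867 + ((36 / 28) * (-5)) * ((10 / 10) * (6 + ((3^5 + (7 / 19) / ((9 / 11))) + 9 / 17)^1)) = -239024 / 323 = -740.01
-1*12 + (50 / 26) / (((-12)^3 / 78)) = -3481 / 288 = -12.09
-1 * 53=-53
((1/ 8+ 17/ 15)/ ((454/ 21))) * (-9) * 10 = -9513/ 1816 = -5.24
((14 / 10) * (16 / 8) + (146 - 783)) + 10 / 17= -53857 / 85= -633.61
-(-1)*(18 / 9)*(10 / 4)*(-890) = -4450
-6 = -6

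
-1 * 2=-2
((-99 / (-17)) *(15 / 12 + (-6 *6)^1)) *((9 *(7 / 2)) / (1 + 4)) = -866943 / 680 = -1274.92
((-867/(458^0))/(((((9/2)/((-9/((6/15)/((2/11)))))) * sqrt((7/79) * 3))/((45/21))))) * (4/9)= 57800 * sqrt(1659)/1617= 1455.93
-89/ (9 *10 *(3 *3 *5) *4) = -89/ 16200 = -0.01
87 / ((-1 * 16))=-87 / 16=-5.44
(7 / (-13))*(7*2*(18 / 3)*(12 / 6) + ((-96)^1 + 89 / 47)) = -24311 / 611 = -39.79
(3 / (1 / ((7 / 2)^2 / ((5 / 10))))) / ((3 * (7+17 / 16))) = 392 / 129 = 3.04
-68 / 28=-17 / 7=-2.43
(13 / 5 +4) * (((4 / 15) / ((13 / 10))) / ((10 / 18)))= 792 / 325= 2.44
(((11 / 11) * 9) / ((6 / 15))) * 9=202.50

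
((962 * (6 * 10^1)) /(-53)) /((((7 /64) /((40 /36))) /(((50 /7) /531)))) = -615680000 /4137021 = -148.82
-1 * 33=-33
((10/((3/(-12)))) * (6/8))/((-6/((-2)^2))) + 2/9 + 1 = 191/9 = 21.22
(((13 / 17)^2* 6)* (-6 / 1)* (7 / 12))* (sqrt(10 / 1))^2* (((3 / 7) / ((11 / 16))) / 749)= -243360 / 2381071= -0.10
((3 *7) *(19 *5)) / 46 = 1995 / 46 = 43.37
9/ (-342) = -1/ 38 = -0.03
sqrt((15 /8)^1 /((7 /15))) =15 * sqrt(14) /28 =2.00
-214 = -214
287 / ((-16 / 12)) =-861 / 4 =-215.25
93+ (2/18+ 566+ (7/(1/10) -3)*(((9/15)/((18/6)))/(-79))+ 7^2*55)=11923262/3555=3353.94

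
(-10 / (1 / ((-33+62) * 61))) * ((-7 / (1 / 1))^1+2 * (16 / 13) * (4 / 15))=4376506 / 39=112218.10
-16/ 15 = -1.07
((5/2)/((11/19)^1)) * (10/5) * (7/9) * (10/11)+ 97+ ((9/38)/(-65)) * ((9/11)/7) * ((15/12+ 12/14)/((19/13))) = 79446486359/770532840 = 103.11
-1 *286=-286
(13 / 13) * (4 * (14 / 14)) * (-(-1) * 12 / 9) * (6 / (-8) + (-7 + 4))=-20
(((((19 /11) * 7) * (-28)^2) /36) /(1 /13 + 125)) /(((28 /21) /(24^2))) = 2711072 /2981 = 909.45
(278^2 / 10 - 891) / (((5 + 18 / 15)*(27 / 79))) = 2700773 / 837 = 3226.73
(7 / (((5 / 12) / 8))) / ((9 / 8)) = 119.47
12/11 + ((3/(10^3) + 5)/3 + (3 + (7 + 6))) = 18.76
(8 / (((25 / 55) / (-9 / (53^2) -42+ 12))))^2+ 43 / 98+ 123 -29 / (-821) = 4427571582495646407 / 15871308007450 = 278967.03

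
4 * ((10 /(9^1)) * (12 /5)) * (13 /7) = 416 /21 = 19.81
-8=-8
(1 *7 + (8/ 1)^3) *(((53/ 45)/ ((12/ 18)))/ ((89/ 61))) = 559309/ 890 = 628.44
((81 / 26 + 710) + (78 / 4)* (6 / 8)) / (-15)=-15137 / 312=-48.52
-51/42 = -17/14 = -1.21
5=5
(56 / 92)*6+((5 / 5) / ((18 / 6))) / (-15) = 3757 / 1035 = 3.63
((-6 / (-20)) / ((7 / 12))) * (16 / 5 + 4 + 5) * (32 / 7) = 35136 / 1225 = 28.68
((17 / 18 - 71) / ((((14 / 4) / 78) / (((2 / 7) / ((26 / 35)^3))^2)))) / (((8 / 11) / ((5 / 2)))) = -28592265625 / 10967424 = -2607.02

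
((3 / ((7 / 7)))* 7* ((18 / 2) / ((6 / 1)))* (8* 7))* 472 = 832608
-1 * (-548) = 548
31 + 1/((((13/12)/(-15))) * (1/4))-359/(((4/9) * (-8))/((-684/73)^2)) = 8840.10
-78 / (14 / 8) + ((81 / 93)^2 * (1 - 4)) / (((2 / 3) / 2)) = -345759 / 6727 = -51.40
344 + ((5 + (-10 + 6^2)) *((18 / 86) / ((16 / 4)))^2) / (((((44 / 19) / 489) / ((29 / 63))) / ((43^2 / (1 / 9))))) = 678256561 / 4928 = 137633.23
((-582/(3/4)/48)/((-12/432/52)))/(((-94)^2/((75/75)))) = 7566/2209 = 3.43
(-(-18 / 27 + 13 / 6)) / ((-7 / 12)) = 18 / 7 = 2.57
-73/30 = -2.43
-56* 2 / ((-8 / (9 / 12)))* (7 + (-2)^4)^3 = 255507 / 2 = 127753.50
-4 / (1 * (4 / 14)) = -14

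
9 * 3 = 27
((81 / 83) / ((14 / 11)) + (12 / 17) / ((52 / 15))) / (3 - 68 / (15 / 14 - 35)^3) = 26707338421875 / 82613772730034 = 0.32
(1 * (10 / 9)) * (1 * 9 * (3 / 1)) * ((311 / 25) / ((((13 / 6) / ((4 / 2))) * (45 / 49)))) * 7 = 853384 / 325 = 2625.80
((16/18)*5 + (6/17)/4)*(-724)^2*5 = 1817580280/153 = 11879609.67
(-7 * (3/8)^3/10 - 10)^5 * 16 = -358385832661851514975949/219902325555200000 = -1629750.08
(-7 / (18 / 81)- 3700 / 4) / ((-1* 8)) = 1913 / 16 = 119.56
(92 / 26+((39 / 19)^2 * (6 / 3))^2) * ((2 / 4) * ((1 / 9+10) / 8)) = 442027943 / 9383112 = 47.11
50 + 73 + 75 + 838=1036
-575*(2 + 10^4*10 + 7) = -57505175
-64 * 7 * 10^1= -4480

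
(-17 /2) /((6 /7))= -119 /12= -9.92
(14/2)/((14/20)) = 10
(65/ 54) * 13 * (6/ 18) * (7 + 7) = 5915/ 81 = 73.02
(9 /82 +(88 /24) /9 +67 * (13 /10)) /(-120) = -484961 /664200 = -0.73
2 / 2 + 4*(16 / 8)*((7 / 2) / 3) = 31 / 3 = 10.33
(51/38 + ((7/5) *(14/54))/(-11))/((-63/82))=-3028793/1777545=-1.70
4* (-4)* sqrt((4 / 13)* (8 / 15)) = -64* sqrt(390) / 195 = -6.48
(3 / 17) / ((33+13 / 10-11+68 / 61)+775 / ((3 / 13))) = 5490 / 105237293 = 0.00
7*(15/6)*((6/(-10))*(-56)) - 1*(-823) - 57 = 1354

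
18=18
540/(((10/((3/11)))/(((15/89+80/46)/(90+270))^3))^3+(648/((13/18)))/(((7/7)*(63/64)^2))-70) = 0.00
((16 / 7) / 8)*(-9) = -2.57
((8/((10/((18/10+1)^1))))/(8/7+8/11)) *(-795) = -28567/30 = -952.23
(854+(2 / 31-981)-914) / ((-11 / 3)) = 96807 / 341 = 283.89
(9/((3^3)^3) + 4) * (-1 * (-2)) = 17498/2187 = 8.00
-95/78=-1.22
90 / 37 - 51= -1797 / 37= -48.57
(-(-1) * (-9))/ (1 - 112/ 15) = 135/ 97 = 1.39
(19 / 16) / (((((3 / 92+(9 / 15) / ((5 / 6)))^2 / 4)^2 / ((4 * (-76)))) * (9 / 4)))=-646544646400000000 / 80803613180889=-8001.43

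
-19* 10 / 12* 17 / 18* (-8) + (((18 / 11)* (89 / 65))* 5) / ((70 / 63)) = 129.71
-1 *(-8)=8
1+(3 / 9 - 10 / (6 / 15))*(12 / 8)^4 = -991 / 8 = -123.88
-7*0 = 0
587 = 587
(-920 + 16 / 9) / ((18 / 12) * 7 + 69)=-16528 / 1431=-11.55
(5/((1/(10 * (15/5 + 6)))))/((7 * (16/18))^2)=18225/1568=11.62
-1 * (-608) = 608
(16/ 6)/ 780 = 2/ 585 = 0.00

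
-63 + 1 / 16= -1007 / 16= -62.94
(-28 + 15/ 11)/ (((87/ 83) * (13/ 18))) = -35.19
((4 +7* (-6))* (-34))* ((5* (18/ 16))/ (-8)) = -908.44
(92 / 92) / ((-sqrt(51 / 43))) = -sqrt(2193) / 51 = -0.92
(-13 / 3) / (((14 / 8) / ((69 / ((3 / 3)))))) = -1196 / 7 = -170.86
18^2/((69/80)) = 8640/23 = 375.65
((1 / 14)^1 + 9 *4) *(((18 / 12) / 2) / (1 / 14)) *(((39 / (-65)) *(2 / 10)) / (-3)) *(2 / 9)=101 / 30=3.37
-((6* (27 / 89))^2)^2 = -688747536 / 62742241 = -10.98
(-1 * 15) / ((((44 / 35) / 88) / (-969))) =1017450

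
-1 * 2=-2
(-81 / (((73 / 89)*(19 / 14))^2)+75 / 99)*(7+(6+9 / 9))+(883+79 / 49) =-62027990056 / 3110734473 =-19.94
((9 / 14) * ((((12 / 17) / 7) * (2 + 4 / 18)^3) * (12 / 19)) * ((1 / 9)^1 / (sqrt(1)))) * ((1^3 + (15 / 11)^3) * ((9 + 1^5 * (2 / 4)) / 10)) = 15059200 / 89806563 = 0.17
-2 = -2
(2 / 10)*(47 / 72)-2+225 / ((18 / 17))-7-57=52787 / 360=146.63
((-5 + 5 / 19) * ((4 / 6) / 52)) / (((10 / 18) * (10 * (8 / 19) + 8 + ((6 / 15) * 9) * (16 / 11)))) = -1485 / 237016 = -0.01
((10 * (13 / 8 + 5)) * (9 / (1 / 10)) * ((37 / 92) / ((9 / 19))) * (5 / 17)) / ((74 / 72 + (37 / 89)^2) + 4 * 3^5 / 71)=23573392052625 / 235756783666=99.99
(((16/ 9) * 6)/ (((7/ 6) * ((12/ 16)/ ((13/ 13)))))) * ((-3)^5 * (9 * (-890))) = 23727908.57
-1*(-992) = 992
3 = 3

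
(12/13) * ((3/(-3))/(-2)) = 6/13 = 0.46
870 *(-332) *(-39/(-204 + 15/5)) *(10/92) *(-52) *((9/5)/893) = 878651280/1376113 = 638.50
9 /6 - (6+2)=-13 /2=-6.50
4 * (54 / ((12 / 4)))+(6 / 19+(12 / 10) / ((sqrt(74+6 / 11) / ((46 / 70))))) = 69 * sqrt(2255) / 35875+1374 / 19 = 72.41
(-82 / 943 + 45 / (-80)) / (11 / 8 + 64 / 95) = -22705 / 71622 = -0.32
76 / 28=2.71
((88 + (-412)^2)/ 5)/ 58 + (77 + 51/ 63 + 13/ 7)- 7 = 286358/ 435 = 658.29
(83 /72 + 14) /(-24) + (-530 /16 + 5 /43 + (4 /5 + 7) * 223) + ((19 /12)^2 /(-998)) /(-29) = 9170619355423 /5376265920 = 1705.76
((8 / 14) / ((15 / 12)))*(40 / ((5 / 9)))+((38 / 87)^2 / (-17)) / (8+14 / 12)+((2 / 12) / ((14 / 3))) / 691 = 1502221256509 / 45642028740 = 32.91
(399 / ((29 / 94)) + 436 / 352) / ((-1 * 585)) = -3303689 / 1492920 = -2.21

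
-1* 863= -863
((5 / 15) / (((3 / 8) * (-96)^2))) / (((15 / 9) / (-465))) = -31 / 1152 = -0.03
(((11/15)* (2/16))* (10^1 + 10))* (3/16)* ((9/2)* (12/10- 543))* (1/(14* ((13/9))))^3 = -27930177/275591680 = -0.10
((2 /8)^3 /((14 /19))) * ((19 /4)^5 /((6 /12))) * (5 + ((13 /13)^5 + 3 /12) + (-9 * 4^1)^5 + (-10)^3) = -11378925089861199 /1835008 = -6201022060.86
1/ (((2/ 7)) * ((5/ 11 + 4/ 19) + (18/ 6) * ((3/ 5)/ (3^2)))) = 7315/ 1808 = 4.05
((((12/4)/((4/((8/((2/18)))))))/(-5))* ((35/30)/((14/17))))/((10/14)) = -1071/50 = -21.42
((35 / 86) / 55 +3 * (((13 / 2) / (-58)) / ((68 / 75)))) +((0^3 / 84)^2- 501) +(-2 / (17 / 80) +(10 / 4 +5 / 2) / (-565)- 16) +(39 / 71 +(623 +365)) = 13822483996005 / 29934005552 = 461.77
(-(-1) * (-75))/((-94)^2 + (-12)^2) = -15/1796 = -0.01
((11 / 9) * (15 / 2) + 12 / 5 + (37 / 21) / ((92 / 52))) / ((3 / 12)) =121354 / 2415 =50.25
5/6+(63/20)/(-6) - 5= -563/120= -4.69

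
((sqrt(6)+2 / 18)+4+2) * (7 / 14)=4.28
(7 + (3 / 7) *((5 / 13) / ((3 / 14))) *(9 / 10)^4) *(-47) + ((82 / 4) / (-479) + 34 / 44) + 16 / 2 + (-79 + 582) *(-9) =-333648243723 / 68497000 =-4870.99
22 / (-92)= -0.24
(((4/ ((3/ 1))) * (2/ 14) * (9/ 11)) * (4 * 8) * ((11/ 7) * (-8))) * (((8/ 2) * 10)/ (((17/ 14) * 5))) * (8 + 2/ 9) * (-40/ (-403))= -48496640/ 143871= -337.08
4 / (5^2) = 4 / 25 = 0.16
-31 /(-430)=31 /430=0.07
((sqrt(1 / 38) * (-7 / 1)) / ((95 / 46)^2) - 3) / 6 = -1 / 2 - 3703 * sqrt(38) / 514425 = -0.54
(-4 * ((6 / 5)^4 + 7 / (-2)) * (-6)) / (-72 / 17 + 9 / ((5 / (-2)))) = 4.37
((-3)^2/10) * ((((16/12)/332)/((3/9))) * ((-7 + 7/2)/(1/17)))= -1071/1660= -0.65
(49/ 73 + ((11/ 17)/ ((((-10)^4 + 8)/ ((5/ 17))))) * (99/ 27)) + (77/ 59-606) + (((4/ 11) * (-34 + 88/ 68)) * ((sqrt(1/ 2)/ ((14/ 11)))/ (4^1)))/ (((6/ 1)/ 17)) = -608.70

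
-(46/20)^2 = -529/100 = -5.29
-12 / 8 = -3 / 2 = -1.50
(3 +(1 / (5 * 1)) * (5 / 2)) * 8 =28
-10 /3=-3.33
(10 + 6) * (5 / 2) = 40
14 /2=7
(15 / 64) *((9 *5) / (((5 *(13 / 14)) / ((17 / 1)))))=16065 / 416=38.62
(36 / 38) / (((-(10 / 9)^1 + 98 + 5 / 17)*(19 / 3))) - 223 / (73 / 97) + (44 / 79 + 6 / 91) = -832947970542971 / 2816957580073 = -295.69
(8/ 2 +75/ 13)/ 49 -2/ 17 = 885/ 10829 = 0.08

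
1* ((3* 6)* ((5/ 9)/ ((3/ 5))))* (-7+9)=100/ 3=33.33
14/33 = 0.42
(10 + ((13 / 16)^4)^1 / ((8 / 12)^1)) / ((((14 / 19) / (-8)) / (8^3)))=-26531657 / 448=-59222.45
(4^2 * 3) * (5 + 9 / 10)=1416 / 5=283.20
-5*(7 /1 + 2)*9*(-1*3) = 1215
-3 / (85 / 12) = -36 / 85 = -0.42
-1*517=-517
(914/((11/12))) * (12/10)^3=2369088/1375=1722.97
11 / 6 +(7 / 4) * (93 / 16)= 12.01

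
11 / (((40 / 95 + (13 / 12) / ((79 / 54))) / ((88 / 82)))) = 132088 / 12997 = 10.16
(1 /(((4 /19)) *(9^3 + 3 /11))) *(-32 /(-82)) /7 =418 /1151157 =0.00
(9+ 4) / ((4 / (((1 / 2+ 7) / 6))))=4.06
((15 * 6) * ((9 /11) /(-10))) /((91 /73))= -5913 /1001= -5.91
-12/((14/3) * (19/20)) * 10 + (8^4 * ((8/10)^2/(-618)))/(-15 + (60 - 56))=-26.68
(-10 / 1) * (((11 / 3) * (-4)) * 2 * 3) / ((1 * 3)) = 880 / 3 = 293.33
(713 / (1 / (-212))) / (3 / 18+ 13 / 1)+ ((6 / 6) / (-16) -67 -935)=-12482.27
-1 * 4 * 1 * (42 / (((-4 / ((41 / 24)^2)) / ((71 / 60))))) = 835457 / 5760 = 145.04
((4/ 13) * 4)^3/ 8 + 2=4906/ 2197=2.23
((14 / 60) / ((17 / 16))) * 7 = 392 / 255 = 1.54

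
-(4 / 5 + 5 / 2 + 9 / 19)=-3.77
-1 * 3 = -3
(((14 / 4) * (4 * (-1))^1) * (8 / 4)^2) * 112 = -6272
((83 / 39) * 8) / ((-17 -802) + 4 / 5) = -3320 / 159549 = -0.02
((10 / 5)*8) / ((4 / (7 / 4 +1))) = 11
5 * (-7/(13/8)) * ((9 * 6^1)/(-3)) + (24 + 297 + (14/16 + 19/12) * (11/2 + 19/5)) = 760817/1040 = 731.55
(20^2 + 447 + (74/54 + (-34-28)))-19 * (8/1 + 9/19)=16885/27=625.37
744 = 744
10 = 10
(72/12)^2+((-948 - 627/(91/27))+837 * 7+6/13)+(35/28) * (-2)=4758.93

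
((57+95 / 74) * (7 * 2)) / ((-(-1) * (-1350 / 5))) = -30191 / 9990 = -3.02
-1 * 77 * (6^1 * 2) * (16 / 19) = -778.11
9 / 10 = 0.90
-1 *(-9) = 9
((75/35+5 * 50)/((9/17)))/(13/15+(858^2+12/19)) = 2850475/4405950507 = 0.00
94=94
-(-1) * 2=2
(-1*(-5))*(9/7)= 45/7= 6.43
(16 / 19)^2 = 256 / 361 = 0.71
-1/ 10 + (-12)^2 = 1439/ 10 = 143.90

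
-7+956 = 949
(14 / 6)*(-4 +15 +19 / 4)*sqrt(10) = 147*sqrt(10) / 4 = 116.21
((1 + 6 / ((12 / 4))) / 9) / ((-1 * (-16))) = 1 / 48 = 0.02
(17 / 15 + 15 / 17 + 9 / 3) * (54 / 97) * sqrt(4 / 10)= 1.77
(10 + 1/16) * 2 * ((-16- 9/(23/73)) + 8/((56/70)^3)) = -37275/64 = -582.42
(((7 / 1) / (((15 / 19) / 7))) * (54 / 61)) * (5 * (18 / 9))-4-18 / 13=431438 / 793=544.06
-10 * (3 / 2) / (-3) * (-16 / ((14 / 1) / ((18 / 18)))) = -5.71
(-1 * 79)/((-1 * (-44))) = -1.80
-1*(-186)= 186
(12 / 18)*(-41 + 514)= 946 / 3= 315.33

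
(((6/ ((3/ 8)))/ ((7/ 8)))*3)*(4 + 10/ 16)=1776/ 7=253.71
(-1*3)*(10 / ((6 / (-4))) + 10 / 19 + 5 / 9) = 955 / 57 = 16.75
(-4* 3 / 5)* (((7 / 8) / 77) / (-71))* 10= 3 / 781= 0.00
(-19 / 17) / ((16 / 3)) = -57 / 272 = -0.21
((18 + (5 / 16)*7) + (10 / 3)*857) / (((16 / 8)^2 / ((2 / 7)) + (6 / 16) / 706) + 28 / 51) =828672089 / 4190969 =197.73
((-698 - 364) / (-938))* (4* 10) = 21240 / 469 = 45.29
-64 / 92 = -16 / 23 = -0.70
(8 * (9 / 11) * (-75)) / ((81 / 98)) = -19600 / 33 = -593.94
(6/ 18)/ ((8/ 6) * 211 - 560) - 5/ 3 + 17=38453/ 2508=15.33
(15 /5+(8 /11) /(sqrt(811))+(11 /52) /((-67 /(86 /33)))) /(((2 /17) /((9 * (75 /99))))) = 5100 * sqrt(811) /98131+6644875 /38324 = 174.87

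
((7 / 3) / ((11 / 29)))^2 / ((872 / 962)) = 19821529 / 474804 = 41.75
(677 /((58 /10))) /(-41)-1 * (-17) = 16828 /1189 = 14.15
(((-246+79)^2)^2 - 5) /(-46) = -388898158 /23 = -16908615.57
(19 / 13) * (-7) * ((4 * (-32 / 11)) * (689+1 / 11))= 129041920 / 1573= 82035.55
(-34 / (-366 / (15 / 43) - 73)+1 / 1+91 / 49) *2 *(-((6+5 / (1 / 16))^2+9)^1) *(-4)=6718408400 / 39277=171051.97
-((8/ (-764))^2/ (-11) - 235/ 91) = 94303749/ 36517481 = 2.58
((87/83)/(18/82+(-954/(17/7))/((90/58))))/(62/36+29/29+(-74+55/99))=5457510/93135555707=0.00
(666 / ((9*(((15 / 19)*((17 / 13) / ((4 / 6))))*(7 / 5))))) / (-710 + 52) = -18278 / 352359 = -0.05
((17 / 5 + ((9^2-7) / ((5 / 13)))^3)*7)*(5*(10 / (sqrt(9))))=12463885742 / 15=830925716.13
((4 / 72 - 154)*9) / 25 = -2771 / 50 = -55.42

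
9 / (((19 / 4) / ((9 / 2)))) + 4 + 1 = 257 / 19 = 13.53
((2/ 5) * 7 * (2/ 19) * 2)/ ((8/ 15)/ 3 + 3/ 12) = 288/ 209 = 1.38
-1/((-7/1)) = 1/7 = 0.14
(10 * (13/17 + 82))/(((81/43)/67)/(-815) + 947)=16518285525/18900346054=0.87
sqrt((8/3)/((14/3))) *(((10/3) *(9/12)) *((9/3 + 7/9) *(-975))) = -55250 *sqrt(7)/21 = -6960.85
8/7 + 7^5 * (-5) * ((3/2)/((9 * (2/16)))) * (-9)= 7058948/7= 1008421.14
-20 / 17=-1.18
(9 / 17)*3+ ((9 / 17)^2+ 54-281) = -65063 / 289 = -225.13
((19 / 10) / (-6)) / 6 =-19 / 360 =-0.05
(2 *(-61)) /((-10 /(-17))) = -1037 /5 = -207.40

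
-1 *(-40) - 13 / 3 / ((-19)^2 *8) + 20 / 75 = 581429 / 14440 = 40.27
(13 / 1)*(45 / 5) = 117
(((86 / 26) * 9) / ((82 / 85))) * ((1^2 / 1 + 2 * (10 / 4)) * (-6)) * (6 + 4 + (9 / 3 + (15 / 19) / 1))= -155132820 / 10127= -15318.73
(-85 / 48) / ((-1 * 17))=5 / 48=0.10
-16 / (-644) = 4 / 161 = 0.02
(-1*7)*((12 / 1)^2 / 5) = -201.60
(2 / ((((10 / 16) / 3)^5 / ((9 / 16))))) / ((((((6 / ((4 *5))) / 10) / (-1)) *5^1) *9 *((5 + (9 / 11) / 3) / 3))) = -21897216 / 18125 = -1208.12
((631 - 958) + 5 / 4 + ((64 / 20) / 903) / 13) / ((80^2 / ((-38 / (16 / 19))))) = 27609107081 / 12020736000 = 2.30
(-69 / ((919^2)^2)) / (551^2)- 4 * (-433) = 375070693032899251903 / 216553517917378321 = 1732.00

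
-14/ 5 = -2.80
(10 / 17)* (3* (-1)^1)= -30 / 17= -1.76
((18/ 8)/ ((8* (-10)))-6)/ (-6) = 643/ 640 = 1.00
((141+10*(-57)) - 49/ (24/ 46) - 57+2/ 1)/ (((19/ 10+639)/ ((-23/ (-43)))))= -797525/ 1653522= -0.48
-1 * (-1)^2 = -1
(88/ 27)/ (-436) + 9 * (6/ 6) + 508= 1521509/ 2943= 516.99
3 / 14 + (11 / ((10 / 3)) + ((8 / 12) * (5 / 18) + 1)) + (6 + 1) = 11056 / 945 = 11.70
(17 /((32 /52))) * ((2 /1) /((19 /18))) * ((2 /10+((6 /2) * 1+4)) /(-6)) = -5967 /95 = -62.81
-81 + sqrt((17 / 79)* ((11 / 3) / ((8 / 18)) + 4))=-81 + 7* sqrt(1343) / 158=-79.38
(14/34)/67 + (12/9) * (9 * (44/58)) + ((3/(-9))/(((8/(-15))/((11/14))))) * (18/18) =35517393/3699472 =9.60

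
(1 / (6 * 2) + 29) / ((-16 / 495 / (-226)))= 6507105 / 32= 203347.03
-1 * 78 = -78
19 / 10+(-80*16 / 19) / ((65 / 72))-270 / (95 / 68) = -656987 / 2470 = -265.99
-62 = -62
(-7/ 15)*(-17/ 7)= 17/ 15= 1.13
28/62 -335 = -10371/31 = -334.55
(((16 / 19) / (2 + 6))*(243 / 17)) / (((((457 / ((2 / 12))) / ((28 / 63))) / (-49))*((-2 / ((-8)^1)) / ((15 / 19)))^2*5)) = -0.02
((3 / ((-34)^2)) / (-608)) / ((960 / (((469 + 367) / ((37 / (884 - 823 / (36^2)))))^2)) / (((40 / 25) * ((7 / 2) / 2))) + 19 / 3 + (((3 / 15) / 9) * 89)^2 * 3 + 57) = -0.00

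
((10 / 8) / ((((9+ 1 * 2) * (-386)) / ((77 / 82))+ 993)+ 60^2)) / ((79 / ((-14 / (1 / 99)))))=-24255 / 78842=-0.31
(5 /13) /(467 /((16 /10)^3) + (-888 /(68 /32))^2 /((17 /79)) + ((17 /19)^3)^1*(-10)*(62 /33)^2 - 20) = 93945376673280 /198231092235391928089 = 0.00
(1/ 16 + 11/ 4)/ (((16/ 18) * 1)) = 405/ 128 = 3.16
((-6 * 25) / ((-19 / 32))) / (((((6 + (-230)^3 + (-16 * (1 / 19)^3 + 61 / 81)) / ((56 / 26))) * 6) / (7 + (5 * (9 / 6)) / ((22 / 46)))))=-163422100800 / 966640809766489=-0.00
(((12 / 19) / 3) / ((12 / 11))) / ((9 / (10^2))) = 1100 / 513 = 2.14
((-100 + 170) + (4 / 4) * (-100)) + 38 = 8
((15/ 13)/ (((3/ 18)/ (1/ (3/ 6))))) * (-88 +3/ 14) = -110610/ 91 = -1215.49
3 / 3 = 1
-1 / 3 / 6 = -1 / 18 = -0.06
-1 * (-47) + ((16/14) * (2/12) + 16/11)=11237/231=48.65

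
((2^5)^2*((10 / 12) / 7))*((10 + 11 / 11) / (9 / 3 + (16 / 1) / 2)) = 2560 / 21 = 121.90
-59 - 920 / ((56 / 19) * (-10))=-389 / 14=-27.79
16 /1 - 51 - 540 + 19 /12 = -6881 /12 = -573.42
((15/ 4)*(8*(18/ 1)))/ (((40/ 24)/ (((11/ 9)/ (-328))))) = -99/ 82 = -1.21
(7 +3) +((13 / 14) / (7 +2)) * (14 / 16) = 1453 / 144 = 10.09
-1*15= -15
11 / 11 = 1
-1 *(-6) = 6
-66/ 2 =-33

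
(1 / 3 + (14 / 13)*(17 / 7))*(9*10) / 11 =24.13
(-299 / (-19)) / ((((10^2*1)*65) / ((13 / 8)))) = 299 / 76000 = 0.00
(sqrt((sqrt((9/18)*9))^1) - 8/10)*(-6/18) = -2^(3/4)*sqrt(3)/6+4/15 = -0.22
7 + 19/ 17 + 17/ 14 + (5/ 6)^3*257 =4062743/ 25704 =158.06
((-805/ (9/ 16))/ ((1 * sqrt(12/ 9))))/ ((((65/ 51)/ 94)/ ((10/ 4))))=-5145560 * sqrt(3)/ 39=-228522.34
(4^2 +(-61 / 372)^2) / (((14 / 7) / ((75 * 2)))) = 55446625 / 46128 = 1202.02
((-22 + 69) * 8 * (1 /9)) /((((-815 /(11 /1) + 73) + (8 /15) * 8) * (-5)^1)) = -2.63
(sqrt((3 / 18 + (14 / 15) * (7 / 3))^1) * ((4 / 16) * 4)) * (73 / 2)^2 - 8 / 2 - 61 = -65 + 5329 * sqrt(2110) / 120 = 1974.89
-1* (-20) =20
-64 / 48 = -4 / 3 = -1.33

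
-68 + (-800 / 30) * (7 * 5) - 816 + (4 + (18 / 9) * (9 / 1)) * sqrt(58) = -5452 / 3 + 22 * sqrt(58) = -1649.79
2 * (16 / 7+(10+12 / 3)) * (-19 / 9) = -1444 / 21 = -68.76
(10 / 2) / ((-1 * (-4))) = 5 / 4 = 1.25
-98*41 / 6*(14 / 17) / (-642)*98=1378174 / 16371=84.18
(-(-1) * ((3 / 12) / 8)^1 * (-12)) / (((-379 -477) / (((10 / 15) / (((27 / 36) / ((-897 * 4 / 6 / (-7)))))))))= 299 / 8988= 0.03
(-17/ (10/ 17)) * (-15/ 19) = 867/ 38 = 22.82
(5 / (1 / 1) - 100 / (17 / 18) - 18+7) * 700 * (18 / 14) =-1711800 / 17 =-100694.12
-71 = -71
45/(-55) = -0.82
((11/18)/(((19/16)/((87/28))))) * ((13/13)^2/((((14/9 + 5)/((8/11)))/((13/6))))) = 3016/7847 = 0.38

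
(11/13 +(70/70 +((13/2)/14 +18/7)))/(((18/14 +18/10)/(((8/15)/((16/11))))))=0.58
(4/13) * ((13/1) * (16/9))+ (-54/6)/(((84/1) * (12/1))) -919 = -919193/1008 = -911.90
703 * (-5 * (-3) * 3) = 31635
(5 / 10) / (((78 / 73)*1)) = 73 / 156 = 0.47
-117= -117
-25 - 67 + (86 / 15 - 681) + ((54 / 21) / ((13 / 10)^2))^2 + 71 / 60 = -12826622377 / 16793868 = -763.77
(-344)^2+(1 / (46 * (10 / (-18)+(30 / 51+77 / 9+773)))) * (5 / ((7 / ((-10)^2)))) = 253145203802 / 2139207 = 118336.00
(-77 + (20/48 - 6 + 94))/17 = 137/204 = 0.67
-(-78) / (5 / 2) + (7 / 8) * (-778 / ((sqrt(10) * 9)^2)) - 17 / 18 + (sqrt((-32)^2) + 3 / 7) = 280523 / 4536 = 61.84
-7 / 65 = -0.11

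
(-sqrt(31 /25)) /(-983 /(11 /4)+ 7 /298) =3278* sqrt(31) /5858295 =0.00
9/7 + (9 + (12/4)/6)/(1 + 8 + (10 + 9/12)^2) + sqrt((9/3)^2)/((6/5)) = 107757/27902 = 3.86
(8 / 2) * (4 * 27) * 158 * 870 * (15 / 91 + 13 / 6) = 12599033760 / 91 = 138450920.44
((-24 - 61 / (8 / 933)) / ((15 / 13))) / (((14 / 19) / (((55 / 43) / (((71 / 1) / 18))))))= -2722.51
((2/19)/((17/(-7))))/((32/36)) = -63/1292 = -0.05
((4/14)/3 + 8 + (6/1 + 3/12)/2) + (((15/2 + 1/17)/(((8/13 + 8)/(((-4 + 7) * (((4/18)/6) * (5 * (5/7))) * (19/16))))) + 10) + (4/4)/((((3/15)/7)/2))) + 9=386278751/3838464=100.63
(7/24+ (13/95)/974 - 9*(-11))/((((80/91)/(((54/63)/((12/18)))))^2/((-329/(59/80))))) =-165509752821777/1746966400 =-94741.23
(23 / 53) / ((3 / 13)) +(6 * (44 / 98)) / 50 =376769 / 194775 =1.93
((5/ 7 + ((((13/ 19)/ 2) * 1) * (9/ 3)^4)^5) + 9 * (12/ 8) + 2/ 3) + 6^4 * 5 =27197798535261793/ 1663938528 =16345434.69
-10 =-10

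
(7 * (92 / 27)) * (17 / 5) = 10948 / 135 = 81.10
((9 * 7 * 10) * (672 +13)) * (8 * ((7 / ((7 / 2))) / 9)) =767200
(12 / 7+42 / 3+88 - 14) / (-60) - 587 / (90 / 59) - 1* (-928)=341267 / 630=541.69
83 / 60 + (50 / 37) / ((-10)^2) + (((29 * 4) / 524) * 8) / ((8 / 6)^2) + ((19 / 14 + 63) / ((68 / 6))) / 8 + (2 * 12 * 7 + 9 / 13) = 36371948843 / 211716960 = 171.80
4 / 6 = 2 / 3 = 0.67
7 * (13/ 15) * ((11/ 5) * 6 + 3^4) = 14287/ 25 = 571.48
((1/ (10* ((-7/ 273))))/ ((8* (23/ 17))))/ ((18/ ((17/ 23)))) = -3757/ 253920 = -0.01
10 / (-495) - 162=-16040 / 99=-162.02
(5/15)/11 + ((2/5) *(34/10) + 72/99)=1747/825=2.12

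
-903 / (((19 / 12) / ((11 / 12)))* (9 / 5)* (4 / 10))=-82775 / 114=-726.10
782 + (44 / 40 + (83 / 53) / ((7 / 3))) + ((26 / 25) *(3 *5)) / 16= 784.75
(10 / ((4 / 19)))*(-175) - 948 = -18521 / 2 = -9260.50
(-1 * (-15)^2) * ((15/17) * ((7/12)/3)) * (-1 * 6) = 7875/34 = 231.62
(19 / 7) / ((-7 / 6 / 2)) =-228 / 49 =-4.65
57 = 57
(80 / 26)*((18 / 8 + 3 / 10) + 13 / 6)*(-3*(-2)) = 87.08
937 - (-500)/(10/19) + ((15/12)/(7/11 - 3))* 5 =195973/104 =1884.36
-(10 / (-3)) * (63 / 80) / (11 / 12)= 63 / 22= 2.86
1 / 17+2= 35 / 17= 2.06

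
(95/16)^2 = 9025/256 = 35.25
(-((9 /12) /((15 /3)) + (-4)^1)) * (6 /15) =77 /50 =1.54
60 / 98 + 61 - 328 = -266.39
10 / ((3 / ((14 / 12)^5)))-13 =-67597 / 11664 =-5.80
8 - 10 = -2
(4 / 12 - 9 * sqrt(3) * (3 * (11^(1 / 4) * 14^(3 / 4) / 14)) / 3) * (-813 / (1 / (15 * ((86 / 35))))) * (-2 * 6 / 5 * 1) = -11326716 * 11^(1 / 4) * 14^(3 / 4) * sqrt(3) / 245+839016 / 35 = -1031490.48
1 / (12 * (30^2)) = 1 / 10800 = 0.00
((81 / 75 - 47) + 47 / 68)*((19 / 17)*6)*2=-4382673 / 7225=-606.60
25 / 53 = 0.47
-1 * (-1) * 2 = 2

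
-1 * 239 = -239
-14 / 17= -0.82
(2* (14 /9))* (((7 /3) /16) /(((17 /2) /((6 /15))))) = 49 /2295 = 0.02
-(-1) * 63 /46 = 63 /46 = 1.37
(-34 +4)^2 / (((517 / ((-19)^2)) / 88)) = 2599200 / 47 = 55302.13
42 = 42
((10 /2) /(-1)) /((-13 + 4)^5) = 5 /59049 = 0.00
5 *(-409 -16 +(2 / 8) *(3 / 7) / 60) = -237999 / 112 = -2124.99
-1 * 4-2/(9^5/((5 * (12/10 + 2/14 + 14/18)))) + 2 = -7441510/3720087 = -2.00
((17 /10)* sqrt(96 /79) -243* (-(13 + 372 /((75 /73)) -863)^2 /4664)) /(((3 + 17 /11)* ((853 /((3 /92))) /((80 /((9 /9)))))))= 2244* sqrt(474) /38747525 + 27117196929 /3249396875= 8.35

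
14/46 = 7/23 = 0.30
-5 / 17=-0.29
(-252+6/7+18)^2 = 2663424/49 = 54355.59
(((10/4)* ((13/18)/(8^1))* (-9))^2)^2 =17850625/1048576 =17.02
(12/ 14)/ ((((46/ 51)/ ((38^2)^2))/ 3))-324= 957025260/ 161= 5944256.27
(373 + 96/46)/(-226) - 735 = -3829157/5198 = -736.66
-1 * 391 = -391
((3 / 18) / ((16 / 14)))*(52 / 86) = 91 / 1032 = 0.09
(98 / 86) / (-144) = -49 / 6192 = -0.01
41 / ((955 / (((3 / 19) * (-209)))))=-1353 / 955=-1.42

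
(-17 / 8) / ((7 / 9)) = -153 / 56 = -2.73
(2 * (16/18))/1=16/9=1.78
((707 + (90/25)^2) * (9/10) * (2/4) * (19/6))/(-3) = -341981/1000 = -341.98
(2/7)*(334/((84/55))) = 9185/147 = 62.48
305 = 305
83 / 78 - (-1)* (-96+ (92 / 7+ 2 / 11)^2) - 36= 21555851 / 462462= 46.61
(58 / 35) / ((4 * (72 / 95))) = 551 / 1008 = 0.55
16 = 16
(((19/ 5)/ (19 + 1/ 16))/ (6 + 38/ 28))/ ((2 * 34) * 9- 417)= 0.00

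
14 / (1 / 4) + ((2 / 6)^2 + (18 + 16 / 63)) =4685 / 63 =74.37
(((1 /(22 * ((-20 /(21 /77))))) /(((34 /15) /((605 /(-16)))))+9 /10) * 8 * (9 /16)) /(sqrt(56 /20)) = 178281 * sqrt(70) /609280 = 2.45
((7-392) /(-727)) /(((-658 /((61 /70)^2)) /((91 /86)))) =-532103 /822789520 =-0.00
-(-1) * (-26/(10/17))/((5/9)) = -1989/25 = -79.56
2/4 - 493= -985/2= -492.50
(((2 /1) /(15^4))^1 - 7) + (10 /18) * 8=-129373 /50625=-2.56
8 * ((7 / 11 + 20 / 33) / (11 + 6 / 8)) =1312 / 1551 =0.85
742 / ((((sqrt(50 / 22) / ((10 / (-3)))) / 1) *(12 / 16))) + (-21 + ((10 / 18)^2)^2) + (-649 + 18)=-5936 *sqrt(11) / 9 - 4277147 / 6561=-2839.40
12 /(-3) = -4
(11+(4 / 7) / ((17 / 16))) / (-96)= -1373 / 11424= -0.12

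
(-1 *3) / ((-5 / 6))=3.60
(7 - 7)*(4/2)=0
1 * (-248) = -248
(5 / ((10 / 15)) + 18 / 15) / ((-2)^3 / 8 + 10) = 29 / 30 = 0.97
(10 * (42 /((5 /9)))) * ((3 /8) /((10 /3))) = 85.05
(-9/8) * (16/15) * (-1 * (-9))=-54/5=-10.80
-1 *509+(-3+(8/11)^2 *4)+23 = -58913/121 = -486.88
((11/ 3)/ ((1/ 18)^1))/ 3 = 22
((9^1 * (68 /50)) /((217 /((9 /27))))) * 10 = 204 /1085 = 0.19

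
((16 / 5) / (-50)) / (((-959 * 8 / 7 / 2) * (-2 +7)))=2 / 85625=0.00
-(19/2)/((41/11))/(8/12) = -627/164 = -3.82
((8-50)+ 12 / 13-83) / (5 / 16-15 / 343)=-8852144 / 19175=-461.65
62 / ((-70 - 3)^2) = 62 / 5329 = 0.01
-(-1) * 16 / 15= 16 / 15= 1.07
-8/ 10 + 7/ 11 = -9/ 55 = -0.16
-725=-725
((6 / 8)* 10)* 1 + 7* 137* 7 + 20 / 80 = 26883 / 4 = 6720.75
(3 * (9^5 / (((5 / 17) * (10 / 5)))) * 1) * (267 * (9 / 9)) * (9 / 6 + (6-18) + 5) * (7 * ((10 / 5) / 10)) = -61913407941 / 100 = -619134079.41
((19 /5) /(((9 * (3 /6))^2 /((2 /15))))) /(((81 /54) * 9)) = 304 /164025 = 0.00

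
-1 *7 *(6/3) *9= -126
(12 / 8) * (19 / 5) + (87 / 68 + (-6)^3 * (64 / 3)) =-1564347 / 340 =-4601.02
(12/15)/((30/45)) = 6/5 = 1.20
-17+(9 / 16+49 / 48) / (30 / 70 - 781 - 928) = -2439973 / 143520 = -17.00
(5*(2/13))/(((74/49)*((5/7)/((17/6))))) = 5831/2886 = 2.02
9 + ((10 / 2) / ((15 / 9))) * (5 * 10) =159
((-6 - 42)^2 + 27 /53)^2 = 14917935321 /2809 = 5310763.73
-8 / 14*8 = -4.57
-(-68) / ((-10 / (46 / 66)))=-782 / 165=-4.74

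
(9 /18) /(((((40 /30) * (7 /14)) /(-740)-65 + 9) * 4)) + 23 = 5718257 /248644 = 23.00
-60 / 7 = -8.57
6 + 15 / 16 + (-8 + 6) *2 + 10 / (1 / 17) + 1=2783 / 16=173.94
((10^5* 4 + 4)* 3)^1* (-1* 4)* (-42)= 201602016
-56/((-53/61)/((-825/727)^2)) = 2325015000/28012037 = 83.00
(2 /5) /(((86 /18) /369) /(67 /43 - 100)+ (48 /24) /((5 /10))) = 28115586 /281146615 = 0.10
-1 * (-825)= 825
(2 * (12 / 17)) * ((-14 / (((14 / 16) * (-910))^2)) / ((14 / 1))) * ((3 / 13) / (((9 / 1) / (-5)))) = 128 / 448374745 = 0.00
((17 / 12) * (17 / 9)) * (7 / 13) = 2023 / 1404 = 1.44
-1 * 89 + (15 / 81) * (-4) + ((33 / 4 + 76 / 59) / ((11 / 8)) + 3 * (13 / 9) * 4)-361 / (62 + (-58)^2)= -1312257823 / 20011266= -65.58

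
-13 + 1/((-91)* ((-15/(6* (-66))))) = -6047/455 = -13.29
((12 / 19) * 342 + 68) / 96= 2.96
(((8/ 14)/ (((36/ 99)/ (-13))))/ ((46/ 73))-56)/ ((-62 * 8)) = 28471/ 159712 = 0.18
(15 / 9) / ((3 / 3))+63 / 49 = 62 / 21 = 2.95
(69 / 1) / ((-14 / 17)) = -1173 / 14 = -83.79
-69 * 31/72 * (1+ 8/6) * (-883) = 4407053/72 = 61209.07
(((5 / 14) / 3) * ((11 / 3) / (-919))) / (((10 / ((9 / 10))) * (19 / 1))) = -11 / 4889080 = -0.00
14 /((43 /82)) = 1148 /43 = 26.70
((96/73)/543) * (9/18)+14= 184998/13213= 14.00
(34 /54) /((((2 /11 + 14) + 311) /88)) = 16456 /96579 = 0.17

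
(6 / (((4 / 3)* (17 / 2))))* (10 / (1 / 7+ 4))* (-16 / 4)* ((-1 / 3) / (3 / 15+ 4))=0.41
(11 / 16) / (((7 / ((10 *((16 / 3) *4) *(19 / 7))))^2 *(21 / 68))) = 6912716800 / 453789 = 15233.33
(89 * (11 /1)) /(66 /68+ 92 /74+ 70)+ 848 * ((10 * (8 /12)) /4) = 1426.89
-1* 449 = -449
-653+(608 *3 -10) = 1161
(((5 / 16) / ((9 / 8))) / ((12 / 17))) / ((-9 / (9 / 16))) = -85 / 3456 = -0.02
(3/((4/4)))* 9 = 27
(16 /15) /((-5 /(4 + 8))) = -2.56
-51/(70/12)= -306/35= -8.74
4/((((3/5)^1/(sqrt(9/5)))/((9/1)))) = 36 * sqrt(5) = 80.50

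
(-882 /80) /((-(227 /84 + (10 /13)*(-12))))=-1.69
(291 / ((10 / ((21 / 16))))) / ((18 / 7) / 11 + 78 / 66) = 470547 / 17440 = 26.98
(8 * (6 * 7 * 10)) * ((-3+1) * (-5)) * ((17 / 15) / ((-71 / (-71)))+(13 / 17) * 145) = 63983360 / 17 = 3763727.06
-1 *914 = -914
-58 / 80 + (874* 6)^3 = 5768302671331 / 40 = 144207566783.28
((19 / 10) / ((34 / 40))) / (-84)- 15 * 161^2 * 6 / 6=-277613929 / 714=-388815.03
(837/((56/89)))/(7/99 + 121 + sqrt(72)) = 10.27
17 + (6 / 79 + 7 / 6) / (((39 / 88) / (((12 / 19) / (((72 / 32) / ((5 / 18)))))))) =4297097 / 249561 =17.22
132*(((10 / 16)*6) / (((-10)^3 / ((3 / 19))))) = -297 / 3800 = -0.08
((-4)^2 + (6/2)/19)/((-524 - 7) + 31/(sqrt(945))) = -154051065/5062591496 - 28551 * sqrt(105)/5062591496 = -0.03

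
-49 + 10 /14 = -338 /7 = -48.29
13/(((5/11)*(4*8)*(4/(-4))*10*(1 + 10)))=-13/1600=-0.01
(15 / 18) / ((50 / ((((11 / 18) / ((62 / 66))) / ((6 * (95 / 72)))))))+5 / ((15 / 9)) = 265171 / 88350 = 3.00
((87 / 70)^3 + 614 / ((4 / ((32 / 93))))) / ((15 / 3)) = 1746056779 / 159495000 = 10.95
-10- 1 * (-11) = 1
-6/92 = -3/46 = -0.07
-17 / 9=-1.89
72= 72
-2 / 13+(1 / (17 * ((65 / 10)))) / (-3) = -8 / 51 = -0.16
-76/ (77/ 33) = -228/ 7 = -32.57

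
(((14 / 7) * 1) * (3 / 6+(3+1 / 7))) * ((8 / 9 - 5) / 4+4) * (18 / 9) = 1819 / 42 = 43.31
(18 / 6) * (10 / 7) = 30 / 7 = 4.29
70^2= 4900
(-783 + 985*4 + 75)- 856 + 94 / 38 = 45191 / 19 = 2378.47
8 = 8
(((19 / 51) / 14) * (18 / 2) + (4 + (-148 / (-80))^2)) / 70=364711 / 3332000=0.11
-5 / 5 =-1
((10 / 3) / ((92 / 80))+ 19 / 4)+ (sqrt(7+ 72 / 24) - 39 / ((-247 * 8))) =sqrt(10)+ 80425 / 10488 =10.83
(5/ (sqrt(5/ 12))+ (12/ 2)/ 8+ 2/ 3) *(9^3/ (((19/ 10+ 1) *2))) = 20655/ 116+ 7290 *sqrt(15)/ 29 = 1151.65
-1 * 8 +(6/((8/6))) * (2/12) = -29/4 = -7.25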